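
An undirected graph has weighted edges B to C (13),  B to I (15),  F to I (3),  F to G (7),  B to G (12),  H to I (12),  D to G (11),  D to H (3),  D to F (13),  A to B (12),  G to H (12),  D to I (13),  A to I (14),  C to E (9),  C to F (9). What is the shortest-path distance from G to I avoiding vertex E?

Checking several routes:
G-D-F-I: 11 + 13 + 3 = 27
G-H-I: 12 + 12 = 24
G-F-I: 7 + 3 = 10
G-D-I: 11 + 13 = 24
G-D-H-I: 11 + 3 + 12 = 26
The minimum is 10.

10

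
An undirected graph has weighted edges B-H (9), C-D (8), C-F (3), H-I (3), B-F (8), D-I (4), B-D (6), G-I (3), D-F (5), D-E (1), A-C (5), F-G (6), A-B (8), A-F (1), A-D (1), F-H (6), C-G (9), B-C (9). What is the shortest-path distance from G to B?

13

Checking several routes:
G → F → A → B: 6 + 1 + 8 = 15
G → I → D → B: 3 + 4 + 6 = 13
G → F → B: 6 + 8 = 14
G → F → A → D → B: 6 + 1 + 1 + 6 = 14
Shortest: 13.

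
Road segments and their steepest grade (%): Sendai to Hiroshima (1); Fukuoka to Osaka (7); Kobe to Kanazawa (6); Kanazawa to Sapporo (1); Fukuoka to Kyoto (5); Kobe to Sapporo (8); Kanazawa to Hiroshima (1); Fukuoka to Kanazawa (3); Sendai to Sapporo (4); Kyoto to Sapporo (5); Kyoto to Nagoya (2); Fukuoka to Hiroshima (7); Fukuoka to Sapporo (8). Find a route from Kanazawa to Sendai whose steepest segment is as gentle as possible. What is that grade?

1

A few of the Kanazawa→Sendai routes:
Kanazawa -> Sapporo -> Kyoto -> Fukuoka -> Hiroshima -> Sendai: max(1, 5, 5, 7, 1) = 7
Kanazawa -> Hiroshima -> Fukuoka -> Kyoto -> Sapporo -> Sendai: max(1, 7, 5, 5, 4) = 7
Kanazawa -> Fukuoka -> Hiroshima -> Sendai: max(3, 7, 1) = 7
Kanazawa -> Hiroshima -> Sendai: max(1, 1) = 1
Kanazawa -> Fukuoka -> Kyoto -> Sapporo -> Sendai: max(3, 5, 5, 4) = 5
Kanazawa -> Sapporo -> Sendai: max(1, 4) = 4
Smallest bottleneck: 1%.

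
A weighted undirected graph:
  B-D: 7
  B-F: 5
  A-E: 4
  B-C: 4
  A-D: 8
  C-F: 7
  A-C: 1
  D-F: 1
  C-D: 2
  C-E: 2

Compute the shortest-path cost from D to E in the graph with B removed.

Routes from D to E avoiding B:
D→F→C→E: 1 + 7 + 2 = 10
D→A→E: 8 + 4 = 12
D→C→E: 2 + 2 = 4
D→C→A→E: 2 + 1 + 4 = 7
D→F→C→A→E: 1 + 7 + 1 + 4 = 13
D→A→C→E: 8 + 1 + 2 = 11
The minimum is 4.

4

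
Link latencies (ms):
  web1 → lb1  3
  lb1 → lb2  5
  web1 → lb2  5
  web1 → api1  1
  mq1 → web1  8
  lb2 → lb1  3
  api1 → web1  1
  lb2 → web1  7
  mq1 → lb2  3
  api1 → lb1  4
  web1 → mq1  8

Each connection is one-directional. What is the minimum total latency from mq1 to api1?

Paths from mq1 to api1:
mq1 - lb2 - web1 - api1: 3 + 7 + 1 = 11
mq1 - web1 - api1: 8 + 1 = 9
Shortest: 9 ms.

9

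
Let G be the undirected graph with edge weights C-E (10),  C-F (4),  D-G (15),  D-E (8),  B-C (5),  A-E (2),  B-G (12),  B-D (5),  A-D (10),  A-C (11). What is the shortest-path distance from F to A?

Comparing a few candidate routes:
F→C→B→D→A: 4 + 5 + 5 + 10 = 24
F→C→E→A: 4 + 10 + 2 = 16
F→C→A: 4 + 11 = 15
F→C→B→D→E→A: 4 + 5 + 5 + 8 + 2 = 24
Shortest: 15.

15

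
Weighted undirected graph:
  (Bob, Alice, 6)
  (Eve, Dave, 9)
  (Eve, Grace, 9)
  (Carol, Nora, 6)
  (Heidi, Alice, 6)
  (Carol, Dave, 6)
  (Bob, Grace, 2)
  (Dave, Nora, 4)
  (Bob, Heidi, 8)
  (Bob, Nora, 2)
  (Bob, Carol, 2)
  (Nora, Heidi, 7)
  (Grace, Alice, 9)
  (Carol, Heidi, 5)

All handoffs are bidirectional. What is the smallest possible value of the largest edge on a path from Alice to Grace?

Some routes from Alice to Grace:
Alice - Heidi - Carol - Nora - Bob - Grace: max(6, 5, 6, 2, 2) = 6
Alice - Heidi - Nora - Dave - Carol - Bob - Grace: max(6, 7, 4, 6, 2, 2) = 7
Alice - Bob - Grace: max(6, 2) = 6
Alice - Heidi - Carol - Dave - Nora - Bob - Grace: max(6, 5, 6, 4, 2, 2) = 6
Alice - Heidi - Carol - Bob - Grace: max(6, 5, 2, 2) = 6
The minimum achievable maximum is 6.

6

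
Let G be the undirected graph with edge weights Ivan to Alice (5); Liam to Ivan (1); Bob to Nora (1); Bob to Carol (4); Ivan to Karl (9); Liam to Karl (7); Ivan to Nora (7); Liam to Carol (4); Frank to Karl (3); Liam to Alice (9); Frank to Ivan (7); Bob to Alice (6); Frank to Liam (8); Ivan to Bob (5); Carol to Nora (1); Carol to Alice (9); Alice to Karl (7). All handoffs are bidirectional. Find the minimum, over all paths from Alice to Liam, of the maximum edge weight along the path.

A few of the Alice→Liam routes:
Alice → Ivan → Bob → Carol → Liam: max(5, 5, 4, 4) = 5
Alice → Bob → Carol → Liam: max(6, 4, 4) = 6
Alice → Bob → Ivan → Liam: max(6, 5, 1) = 6
Alice → Bob → Nora → Carol → Liam: max(6, 1, 1, 4) = 6
Alice → Ivan → Liam: max(5, 1) = 5
Alice → Ivan → Bob → Nora → Carol → Liam: max(5, 5, 1, 1, 4) = 5
Best route has worst link 5.

5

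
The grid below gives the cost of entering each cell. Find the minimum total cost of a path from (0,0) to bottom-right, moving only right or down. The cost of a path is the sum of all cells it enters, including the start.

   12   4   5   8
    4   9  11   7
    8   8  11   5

41

One optimal route is [0,0]→[0,1]→[0,2]→[0,3]→[1,3]→[2,3].
Its cost is 12 + 4 + 5 + 8 + 7 + 5 = 41.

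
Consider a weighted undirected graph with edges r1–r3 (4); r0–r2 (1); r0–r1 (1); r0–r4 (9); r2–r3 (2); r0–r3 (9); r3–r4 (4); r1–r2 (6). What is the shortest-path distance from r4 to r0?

7

Comparing a few candidate routes:
r4-r3-r1-r0: 4 + 4 + 1 = 9
r4-r0: 9
r4-r3-r0: 4 + 9 = 13
r4-r3-r2-r0: 4 + 2 + 1 = 7
r4-r3-r2-r1-r0: 4 + 2 + 6 + 1 = 13
Best route has total 7.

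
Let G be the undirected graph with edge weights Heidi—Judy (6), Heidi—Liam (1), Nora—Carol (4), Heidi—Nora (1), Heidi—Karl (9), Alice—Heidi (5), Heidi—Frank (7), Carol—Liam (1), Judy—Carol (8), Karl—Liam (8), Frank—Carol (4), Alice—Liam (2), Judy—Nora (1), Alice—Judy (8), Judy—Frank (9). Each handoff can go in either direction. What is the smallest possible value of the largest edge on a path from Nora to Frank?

4

Some routes from Nora to Frank:
Nora -> Heidi -> Liam -> Carol -> Frank: max(1, 1, 1, 4) = 4
Nora -> Judy -> Heidi -> Liam -> Carol -> Frank: max(1, 6, 1, 1, 4) = 6
Nora -> Carol -> Frank: max(4, 4) = 4
Nora -> Heidi -> Alice -> Liam -> Carol -> Frank: max(1, 5, 2, 1, 4) = 5
The minimum achievable maximum is 4.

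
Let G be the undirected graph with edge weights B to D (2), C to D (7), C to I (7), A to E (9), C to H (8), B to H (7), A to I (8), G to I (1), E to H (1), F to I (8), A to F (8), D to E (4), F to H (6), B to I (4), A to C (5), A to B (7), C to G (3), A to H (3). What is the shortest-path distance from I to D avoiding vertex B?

Comparing a few candidate routes:
I-C-D: 7 + 7 = 14
I-G-C-H-E-D: 1 + 3 + 8 + 1 + 4 = 17
I-A-H-E-D: 8 + 3 + 1 + 4 = 16
I-G-C-A-H-E-D: 1 + 3 + 5 + 3 + 1 + 4 = 17
I-G-C-D: 1 + 3 + 7 = 11
Best route has total 11.

11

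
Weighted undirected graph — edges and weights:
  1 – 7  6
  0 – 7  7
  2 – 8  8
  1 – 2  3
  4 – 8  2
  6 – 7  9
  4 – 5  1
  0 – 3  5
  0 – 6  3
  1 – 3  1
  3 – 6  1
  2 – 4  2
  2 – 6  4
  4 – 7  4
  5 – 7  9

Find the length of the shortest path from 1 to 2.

3

Comparing a few candidate routes:
1 -> 3 -> 6 -> 2: 1 + 1 + 4 = 6
1 -> 7 -> 4 -> 2: 6 + 4 + 2 = 12
1 -> 3 -> 6 -> 7 -> 4 -> 2: 1 + 1 + 9 + 4 + 2 = 17
1 -> 2: 3
1 -> 3 -> 0 -> 6 -> 2: 1 + 5 + 3 + 4 = 13
The minimum is 3.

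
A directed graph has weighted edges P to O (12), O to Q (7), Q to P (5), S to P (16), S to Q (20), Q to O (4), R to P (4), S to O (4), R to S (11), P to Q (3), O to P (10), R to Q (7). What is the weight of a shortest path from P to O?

7

Candidate routes:
P - Q - O: 3 + 4 = 7
P - O: 12
Shortest: 7.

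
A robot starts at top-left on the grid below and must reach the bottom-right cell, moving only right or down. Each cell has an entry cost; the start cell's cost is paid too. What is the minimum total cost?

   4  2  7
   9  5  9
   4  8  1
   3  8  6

Cheapest: (0,0)→(0,1)→(1,1)→(2,1)→(2,2)→(3,2)
  4 + 2 + 5 + 8 + 1 + 6 = 26
(Top row then right column would cost 29.)

26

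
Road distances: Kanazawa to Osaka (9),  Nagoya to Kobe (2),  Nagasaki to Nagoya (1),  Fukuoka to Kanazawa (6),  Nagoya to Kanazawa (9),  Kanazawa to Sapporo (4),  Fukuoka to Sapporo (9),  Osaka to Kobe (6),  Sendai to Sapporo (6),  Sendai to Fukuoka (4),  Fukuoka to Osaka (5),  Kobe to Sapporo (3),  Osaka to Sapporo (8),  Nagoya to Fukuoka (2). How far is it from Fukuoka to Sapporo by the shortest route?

7

Some routes from Fukuoka to Sapporo:
Fukuoka→Kanazawa→Sapporo: 6 + 4 = 10
Fukuoka→Sapporo: 9
Fukuoka→Nagoya→Kobe→Sapporo: 2 + 2 + 3 = 7
Fukuoka→Sendai→Sapporo: 4 + 6 = 10
The minimum is 7.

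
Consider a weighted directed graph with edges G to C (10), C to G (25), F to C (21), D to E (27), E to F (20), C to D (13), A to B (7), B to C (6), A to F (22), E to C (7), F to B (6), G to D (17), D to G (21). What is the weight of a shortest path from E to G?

32

Comparing a few candidate routes:
E→F→B→C→D→G: 20 + 6 + 6 + 13 + 21 = 66
E→F→B→C→G: 20 + 6 + 6 + 25 = 57
E→F→C→G: 20 + 21 + 25 = 66
E→C→G: 7 + 25 = 32
E→C→D→G: 7 + 13 + 21 = 41
Best route has total 32.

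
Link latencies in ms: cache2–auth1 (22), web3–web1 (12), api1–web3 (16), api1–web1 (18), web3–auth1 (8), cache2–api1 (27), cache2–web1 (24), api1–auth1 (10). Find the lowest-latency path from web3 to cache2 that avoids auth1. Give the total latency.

A few of the web3→cache2 routes:
web3 - api1 - cache2: 16 + 27 = 43
web3 - web1 - cache2: 12 + 24 = 36
web3 - web1 - api1 - cache2: 12 + 18 + 27 = 57
Best route has total 36 ms.

36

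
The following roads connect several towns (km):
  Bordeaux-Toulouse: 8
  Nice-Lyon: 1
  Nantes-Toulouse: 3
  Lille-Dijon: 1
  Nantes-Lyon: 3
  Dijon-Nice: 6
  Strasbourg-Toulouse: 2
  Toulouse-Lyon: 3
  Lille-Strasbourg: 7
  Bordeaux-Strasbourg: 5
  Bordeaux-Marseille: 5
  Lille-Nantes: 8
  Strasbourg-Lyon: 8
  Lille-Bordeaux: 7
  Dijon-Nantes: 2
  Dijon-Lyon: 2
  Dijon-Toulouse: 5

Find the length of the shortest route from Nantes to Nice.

Checking several routes:
Nantes→Dijon→Lyon→Nice: 2 + 2 + 1 = 5
Nantes→Dijon→Toulouse→Lyon→Nice: 2 + 5 + 3 + 1 = 11
Nantes→Dijon→Nice: 2 + 6 = 8
Nantes→Toulouse→Lyon→Nice: 3 + 3 + 1 = 7
Nantes→Toulouse→Dijon→Lyon→Nice: 3 + 5 + 2 + 1 = 11
Nantes→Lyon→Nice: 3 + 1 = 4
Shortest: 4 km.

4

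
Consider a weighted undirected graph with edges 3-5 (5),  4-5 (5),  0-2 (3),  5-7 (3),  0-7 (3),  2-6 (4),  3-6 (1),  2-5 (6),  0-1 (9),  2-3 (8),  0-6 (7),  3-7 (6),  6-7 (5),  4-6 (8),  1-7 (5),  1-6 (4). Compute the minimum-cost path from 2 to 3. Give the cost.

Checking several routes:
2 -> 3: 8
2 -> 0 -> 7 -> 6 -> 3: 3 + 3 + 5 + 1 = 12
2 -> 0 -> 6 -> 3: 3 + 7 + 1 = 11
2 -> 6 -> 3: 4 + 1 = 5
2 -> 5 -> 3: 6 + 5 = 11
Best route has total 5.

5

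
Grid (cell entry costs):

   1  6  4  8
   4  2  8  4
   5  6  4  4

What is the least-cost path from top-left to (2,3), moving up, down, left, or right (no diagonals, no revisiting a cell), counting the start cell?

Cheapest: r0c0 -> r1c0 -> r1c1 -> r2c1 -> r2c2 -> r2c3
  1 + 4 + 2 + 6 + 4 + 4 = 21

21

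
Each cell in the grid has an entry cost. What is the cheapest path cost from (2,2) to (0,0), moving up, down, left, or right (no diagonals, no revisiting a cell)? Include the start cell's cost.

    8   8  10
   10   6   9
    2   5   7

32

Best path: r2c2 → r2c1 → r2c0 → r1c0 → r0c0
Cost: 7 + 5 + 2 + 10 + 8 = 32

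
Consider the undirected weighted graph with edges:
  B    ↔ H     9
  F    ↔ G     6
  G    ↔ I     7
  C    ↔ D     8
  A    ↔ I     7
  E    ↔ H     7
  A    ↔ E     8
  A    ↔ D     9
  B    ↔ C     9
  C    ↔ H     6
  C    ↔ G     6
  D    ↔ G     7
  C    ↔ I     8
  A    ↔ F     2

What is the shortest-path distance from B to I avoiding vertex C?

Candidate routes:
B - H - E - A - D - G - I: 9 + 7 + 8 + 9 + 7 + 7 = 47
B - H - E - A - I: 9 + 7 + 8 + 7 = 31
B - H - E - A - F - G - I: 9 + 7 + 8 + 2 + 6 + 7 = 39
Shortest: 31.

31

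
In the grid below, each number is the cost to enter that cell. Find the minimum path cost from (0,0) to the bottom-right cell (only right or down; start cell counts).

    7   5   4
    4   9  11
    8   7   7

Take [0,0] -> [1,0] -> [2,0] -> [2,1] -> [2,2] for a total of 7 + 4 + 8 + 7 + 7 = 33.
(Top row then right column would cost 34.)

33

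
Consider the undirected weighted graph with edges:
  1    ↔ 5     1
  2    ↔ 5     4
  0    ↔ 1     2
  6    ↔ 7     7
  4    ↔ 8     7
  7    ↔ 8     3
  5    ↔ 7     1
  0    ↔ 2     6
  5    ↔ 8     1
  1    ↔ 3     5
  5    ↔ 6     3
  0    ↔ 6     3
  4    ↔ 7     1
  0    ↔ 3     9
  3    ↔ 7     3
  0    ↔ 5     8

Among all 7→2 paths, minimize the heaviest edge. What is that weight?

4

Comparing a few candidate routes:
7 → 3 → 1 → 5 → 6 → 0 → 2: max(3, 5, 1, 3, 3, 6) = 6
7 → 8 → 5 → 2: max(3, 1, 4) = 4
7 → 3 → 1 → 5 → 2: max(3, 5, 1, 4) = 5
7 → 5 → 2: max(1, 4) = 4
7 → 3 → 1 → 0 → 2: max(3, 5, 2, 6) = 6
7 → 3 → 1 → 0 → 6 → 5 → 2: max(3, 5, 2, 3, 3, 4) = 5
Smallest bottleneck: 4.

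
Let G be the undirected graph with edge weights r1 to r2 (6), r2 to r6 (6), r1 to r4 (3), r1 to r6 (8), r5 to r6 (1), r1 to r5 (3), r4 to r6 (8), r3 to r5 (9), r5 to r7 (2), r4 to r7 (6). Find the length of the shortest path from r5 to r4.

Some routes from r5 to r4:
r5-r6-r4: 1 + 8 = 9
r5-r1-r4: 3 + 3 = 6
r5-r7-r4: 2 + 6 = 8
The minimum is 6.

6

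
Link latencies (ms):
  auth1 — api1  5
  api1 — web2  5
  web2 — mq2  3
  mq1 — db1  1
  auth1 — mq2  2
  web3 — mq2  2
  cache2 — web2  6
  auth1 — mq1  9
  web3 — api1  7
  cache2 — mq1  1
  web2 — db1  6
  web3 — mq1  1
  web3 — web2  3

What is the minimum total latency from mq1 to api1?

8

Checking several routes:
mq1 - web3 - mq2 - web2 - api1: 1 + 2 + 3 + 5 = 11
mq1 - db1 - web2 - api1: 1 + 6 + 5 = 12
mq1 - web3 - api1: 1 + 7 = 8
mq1 - web3 - web2 - api1: 1 + 3 + 5 = 9
mq1 - cache2 - web2 - api1: 1 + 6 + 5 = 12
mq1 - web3 - mq2 - auth1 - api1: 1 + 2 + 2 + 5 = 10
Shortest: 8 ms.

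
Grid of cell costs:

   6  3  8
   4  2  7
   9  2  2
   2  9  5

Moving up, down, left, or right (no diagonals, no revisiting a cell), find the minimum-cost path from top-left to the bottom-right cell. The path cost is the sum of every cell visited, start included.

Take (0,0) → (0,1) → (1,1) → (2,1) → (2,2) → (3,2) for a total of 6 + 3 + 2 + 2 + 2 + 5 = 20.

20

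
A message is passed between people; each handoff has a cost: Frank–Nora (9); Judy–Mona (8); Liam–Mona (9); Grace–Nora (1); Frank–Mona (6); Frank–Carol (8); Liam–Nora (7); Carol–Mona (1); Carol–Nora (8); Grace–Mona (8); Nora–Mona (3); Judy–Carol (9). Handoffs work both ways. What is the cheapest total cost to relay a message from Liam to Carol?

10

Checking several routes:
Liam→Nora→Grace→Mona→Carol: 7 + 1 + 8 + 1 = 17
Liam→Mona→Carol: 9 + 1 = 10
Liam→Mona→Nora→Carol: 9 + 3 + 8 = 20
Liam→Nora→Mona→Carol: 7 + 3 + 1 = 11
Liam→Nora→Carol: 7 + 8 = 15
Shortest: 10.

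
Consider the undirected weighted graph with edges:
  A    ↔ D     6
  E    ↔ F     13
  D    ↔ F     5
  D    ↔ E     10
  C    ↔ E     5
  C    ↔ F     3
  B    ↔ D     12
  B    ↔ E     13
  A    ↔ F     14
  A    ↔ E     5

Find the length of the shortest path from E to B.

Some routes from E to B:
E -> A -> D -> B: 5 + 6 + 12 = 23
E -> B: 13
E -> D -> B: 10 + 12 = 22
The minimum is 13.

13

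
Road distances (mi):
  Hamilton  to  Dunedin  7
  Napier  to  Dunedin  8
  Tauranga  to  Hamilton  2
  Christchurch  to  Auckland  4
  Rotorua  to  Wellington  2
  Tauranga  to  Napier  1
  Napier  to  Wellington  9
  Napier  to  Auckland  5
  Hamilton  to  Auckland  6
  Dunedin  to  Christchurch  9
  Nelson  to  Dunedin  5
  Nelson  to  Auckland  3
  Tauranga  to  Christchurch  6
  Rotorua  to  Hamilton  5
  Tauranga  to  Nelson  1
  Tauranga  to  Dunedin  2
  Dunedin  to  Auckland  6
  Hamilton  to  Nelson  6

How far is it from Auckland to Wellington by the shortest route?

A few of the Auckland→Wellington routes:
Auckland-Napier-Tauranga-Hamilton-Rotorua-Wellington: 5 + 1 + 2 + 5 + 2 = 15
Auckland-Napier-Wellington: 5 + 9 = 14
Auckland-Nelson-Tauranga-Napier-Wellington: 3 + 1 + 1 + 9 = 14
Auckland-Hamilton-Rotorua-Wellington: 6 + 5 + 2 = 13
Auckland-Nelson-Tauranga-Hamilton-Rotorua-Wellington: 3 + 1 + 2 + 5 + 2 = 13
Best route has total 13 mi.

13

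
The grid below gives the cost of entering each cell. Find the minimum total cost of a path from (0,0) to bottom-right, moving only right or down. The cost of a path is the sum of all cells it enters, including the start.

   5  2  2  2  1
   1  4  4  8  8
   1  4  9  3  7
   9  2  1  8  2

Cheapest: r0c0→r1c0→r2c0→r2c1→r3c1→r3c2→r3c3→r3c4
  5 + 1 + 1 + 4 + 2 + 1 + 8 + 2 = 24
For comparison, the top-then-right route costs 29.

24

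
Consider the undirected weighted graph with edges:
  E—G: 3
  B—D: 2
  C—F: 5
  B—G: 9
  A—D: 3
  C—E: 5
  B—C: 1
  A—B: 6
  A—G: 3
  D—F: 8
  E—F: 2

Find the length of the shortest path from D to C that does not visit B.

13

Routes from D to C avoiding B:
D→F→C: 8 + 5 = 13
D→F→E→C: 8 + 2 + 5 = 15
D→A→G→E→C: 3 + 3 + 3 + 5 = 14
D→A→G→E→F→C: 3 + 3 + 3 + 2 + 5 = 16
Best route has total 13.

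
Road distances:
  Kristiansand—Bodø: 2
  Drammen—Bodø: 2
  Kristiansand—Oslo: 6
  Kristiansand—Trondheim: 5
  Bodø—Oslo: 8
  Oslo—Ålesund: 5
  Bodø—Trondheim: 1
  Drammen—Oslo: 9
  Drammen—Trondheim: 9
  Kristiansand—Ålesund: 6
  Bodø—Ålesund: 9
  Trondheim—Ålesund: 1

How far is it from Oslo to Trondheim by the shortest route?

6

Comparing a few candidate routes:
Oslo→Bodø→Trondheim: 8 + 1 = 9
Oslo→Ålesund→Trondheim: 5 + 1 = 6
Oslo→Kristiansand→Bodø→Trondheim: 6 + 2 + 1 = 9
The minimum is 6.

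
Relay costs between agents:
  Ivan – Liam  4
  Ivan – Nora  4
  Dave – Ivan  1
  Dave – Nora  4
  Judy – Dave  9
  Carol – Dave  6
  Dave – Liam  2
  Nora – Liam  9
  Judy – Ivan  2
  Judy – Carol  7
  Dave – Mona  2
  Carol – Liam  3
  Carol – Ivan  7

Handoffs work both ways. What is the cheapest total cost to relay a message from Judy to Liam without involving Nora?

Checking several routes:
Judy-Ivan-Carol-Liam: 2 + 7 + 3 = 12
Judy-Dave-Liam: 9 + 2 = 11
Judy-Ivan-Dave-Liam: 2 + 1 + 2 = 5
Judy-Ivan-Liam: 2 + 4 = 6
Judy-Carol-Liam: 7 + 3 = 10
Shortest: 5.

5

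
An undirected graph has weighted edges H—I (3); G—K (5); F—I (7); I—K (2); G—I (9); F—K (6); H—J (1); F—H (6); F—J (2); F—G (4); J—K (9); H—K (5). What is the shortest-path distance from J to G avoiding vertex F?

A few of the J→G routes:
J - H - K - G: 1 + 5 + 5 = 11
J - H - I - G: 1 + 3 + 9 = 13
J - H - I - K - G: 1 + 3 + 2 + 5 = 11
J - K - G: 9 + 5 = 14
Best route has total 11.

11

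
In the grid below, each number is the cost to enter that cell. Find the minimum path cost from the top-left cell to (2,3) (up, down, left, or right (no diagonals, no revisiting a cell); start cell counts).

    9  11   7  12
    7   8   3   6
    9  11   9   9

Path [0,0] → [1,0] → [1,1] → [1,2] → [1,3] → [2,3]: 9 + 7 + 8 + 3 + 6 + 9 = 42.

42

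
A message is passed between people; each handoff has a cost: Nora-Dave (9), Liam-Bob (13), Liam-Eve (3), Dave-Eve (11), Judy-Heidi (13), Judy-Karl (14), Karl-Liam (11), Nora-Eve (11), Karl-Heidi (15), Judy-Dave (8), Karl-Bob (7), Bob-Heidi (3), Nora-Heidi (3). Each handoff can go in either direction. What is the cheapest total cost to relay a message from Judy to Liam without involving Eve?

Comparing a few candidate routes:
Judy -> Karl -> Bob -> Liam: 14 + 7 + 13 = 34
Judy -> Heidi -> Bob -> Liam: 13 + 3 + 13 = 29
Judy -> Karl -> Liam: 14 + 11 = 25
The minimum is 25.

25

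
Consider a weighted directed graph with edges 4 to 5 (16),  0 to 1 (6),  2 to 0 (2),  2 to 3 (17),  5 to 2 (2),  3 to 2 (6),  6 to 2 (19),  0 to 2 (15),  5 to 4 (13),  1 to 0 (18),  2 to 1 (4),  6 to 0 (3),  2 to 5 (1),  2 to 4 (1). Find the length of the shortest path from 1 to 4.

34

Routes from 1 to 4:
1→0→2→4: 18 + 15 + 1 = 34
1→0→2→5→4: 18 + 15 + 1 + 13 = 47
Best route has total 34.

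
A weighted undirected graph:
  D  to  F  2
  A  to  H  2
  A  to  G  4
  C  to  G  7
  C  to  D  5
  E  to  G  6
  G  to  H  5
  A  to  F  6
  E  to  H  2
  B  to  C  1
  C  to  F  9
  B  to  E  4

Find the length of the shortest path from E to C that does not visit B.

13

A few of the E→C routes:
E -> H -> A -> G -> C: 2 + 2 + 4 + 7 = 15
E -> H -> G -> C: 2 + 5 + 7 = 14
E -> G -> C: 6 + 7 = 13
Best route has total 13.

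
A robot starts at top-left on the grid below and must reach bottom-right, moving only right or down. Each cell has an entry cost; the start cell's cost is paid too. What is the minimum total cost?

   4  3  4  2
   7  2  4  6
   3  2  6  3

20

Cheapest: [0,0]→[0,1]→[1,1]→[2,1]→[2,2]→[2,3]
  4 + 3 + 2 + 2 + 6 + 3 = 20
(Top row then right column would cost 22.)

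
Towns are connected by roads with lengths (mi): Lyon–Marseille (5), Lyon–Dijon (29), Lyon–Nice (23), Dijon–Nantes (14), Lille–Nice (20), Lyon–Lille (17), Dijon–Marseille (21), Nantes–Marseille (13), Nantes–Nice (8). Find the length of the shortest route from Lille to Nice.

A few of the Lille→Nice routes:
Lille - Lyon - Marseille - Dijon - Nantes - Nice: 17 + 5 + 21 + 14 + 8 = 65
Lille - Lyon - Nice: 17 + 23 = 40
Lille - Nice: 20
Lille - Lyon - Marseille - Nantes - Nice: 17 + 5 + 13 + 8 = 43
Lille - Lyon - Dijon - Nantes - Nice: 17 + 29 + 14 + 8 = 68
The minimum is 20 mi.

20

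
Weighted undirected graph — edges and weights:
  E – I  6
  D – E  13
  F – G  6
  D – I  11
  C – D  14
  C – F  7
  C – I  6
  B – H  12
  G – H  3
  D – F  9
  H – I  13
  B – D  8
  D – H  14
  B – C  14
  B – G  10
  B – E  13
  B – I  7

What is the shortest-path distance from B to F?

16

A few of the B→F routes:
B→D→F: 8 + 9 = 17
B→G→F: 10 + 6 = 16
B→I→C→F: 7 + 6 + 7 = 20
Shortest: 16.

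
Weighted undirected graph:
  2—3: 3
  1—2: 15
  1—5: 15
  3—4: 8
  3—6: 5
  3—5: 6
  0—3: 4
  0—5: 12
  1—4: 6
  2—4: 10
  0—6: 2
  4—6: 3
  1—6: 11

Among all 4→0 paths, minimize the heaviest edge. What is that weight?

3

Checking several routes:
4 -> 3 -> 6 -> 0: max(8, 5, 2) = 8
4 -> 6 -> 0: max(3, 2) = 3
4 -> 3 -> 0: max(8, 4) = 8
4 -> 6 -> 3 -> 0: max(3, 5, 4) = 5
Smallest bottleneck: 3.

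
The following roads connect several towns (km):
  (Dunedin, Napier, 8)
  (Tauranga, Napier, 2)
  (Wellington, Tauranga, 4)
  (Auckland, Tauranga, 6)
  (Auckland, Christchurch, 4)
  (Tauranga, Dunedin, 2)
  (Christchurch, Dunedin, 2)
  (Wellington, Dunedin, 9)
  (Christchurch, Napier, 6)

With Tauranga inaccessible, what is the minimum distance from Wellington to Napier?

17

Candidate routes:
Wellington→Dunedin→Napier: 9 + 8 = 17
Wellington→Dunedin→Christchurch→Napier: 9 + 2 + 6 = 17
The minimum is 17 km.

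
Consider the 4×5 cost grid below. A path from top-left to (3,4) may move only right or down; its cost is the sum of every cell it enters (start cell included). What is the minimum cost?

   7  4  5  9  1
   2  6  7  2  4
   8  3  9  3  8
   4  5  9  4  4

35

Cheapest: [0,0] → [1,0] → [1,1] → [1,2] → [1,3] → [2,3] → [3,3] → [3,4]
  7 + 2 + 6 + 7 + 2 + 3 + 4 + 4 = 35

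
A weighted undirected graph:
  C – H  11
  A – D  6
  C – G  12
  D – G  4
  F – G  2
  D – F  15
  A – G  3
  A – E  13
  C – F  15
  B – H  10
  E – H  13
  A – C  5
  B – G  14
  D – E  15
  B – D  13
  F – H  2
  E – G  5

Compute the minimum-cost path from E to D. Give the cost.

Comparing a few candidate routes:
E - D: 15
E - G - A - D: 5 + 3 + 6 = 14
E - H - F - G - D: 13 + 2 + 2 + 4 = 21
E - G - D: 5 + 4 = 9
E - A - D: 13 + 6 = 19
E - A - G - D: 13 + 3 + 4 = 20
Best route has total 9.

9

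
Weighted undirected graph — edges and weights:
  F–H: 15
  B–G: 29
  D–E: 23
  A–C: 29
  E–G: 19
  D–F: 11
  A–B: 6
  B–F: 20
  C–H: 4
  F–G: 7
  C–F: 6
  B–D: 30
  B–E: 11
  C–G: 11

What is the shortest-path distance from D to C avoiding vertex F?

53

A few of the D→C routes:
D → B → A → C: 30 + 6 + 29 = 65
D → E → B → A → C: 23 + 11 + 6 + 29 = 69
D → E → G → C: 23 + 19 + 11 = 53
D → B → G → C: 30 + 29 + 11 = 70
Shortest: 53.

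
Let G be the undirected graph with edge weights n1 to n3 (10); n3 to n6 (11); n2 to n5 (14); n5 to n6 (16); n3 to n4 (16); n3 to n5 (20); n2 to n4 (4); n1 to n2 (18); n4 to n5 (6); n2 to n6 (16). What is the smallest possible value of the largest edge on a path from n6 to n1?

Comparing a few candidate routes:
n6 -> n2 -> n5 -> n4 -> n3 -> n1: max(16, 14, 6, 16, 10) = 16
n6 -> n5 -> n4 -> n3 -> n1: max(16, 6, 16, 10) = 16
n6 -> n3 -> n1: max(11, 10) = 11
n6 -> n2 -> n4 -> n3 -> n1: max(16, 4, 16, 10) = 16
Best route has worst link 11.

11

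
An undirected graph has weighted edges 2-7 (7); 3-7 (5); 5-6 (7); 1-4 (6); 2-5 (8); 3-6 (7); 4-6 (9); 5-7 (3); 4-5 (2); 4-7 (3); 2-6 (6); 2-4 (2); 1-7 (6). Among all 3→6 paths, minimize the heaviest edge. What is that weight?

Checking several routes:
3→7→5→4→2→6: max(5, 3, 2, 2, 6) = 6
3→7→1→4→2→6: max(5, 6, 6, 2, 6) = 6
3→7→4→2→6: max(5, 3, 2, 6) = 6
3→6: max(7) = 7
Best route has worst link 6.

6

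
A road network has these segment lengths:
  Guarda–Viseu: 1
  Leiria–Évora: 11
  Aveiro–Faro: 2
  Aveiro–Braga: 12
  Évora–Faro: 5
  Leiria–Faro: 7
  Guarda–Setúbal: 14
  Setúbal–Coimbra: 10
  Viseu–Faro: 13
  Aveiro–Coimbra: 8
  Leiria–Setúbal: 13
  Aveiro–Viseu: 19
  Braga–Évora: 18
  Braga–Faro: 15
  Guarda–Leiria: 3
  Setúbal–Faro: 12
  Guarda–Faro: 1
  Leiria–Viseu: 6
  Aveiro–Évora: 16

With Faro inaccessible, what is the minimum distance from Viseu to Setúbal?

15

Some routes from Viseu to Setúbal avoiding Faro:
Viseu→Leiria→Setúbal: 6 + 13 = 19
Viseu→Guarda→Leiria→Setúbal: 1 + 3 + 13 = 17
Viseu→Leiria→Guarda→Setúbal: 6 + 3 + 14 = 23
Viseu→Guarda→Setúbal: 1 + 14 = 15
Shortest: 15.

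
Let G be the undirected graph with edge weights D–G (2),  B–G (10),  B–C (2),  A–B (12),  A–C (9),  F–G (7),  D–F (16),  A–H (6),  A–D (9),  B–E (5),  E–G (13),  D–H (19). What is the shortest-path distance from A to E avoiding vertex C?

Checking several routes:
A -> D -> G -> B -> E: 9 + 2 + 10 + 5 = 26
A -> B -> G -> E: 12 + 10 + 13 = 35
A -> D -> G -> E: 9 + 2 + 13 = 24
A -> H -> D -> G -> B -> E: 6 + 19 + 2 + 10 + 5 = 42
A -> B -> E: 12 + 5 = 17
A -> H -> D -> G -> E: 6 + 19 + 2 + 13 = 40
Shortest: 17.

17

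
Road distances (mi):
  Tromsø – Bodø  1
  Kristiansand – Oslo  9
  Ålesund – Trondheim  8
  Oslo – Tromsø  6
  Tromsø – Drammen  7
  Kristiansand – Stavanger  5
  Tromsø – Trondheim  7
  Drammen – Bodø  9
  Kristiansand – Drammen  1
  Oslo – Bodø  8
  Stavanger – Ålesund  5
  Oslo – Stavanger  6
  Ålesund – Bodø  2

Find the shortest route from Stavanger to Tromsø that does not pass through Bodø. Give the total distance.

12

Routes from Stavanger to Tromsø avoiding Bodø:
Stavanger -> Oslo -> Kristiansand -> Drammen -> Tromsø: 6 + 9 + 1 + 7 = 23
Stavanger -> Oslo -> Tromsø: 6 + 6 = 12
Stavanger -> Kristiansand -> Oslo -> Tromsø: 5 + 9 + 6 = 20
Stavanger -> Ålesund -> Trondheim -> Tromsø: 5 + 8 + 7 = 20
Stavanger -> Kristiansand -> Drammen -> Tromsø: 5 + 1 + 7 = 13
Shortest: 12 mi.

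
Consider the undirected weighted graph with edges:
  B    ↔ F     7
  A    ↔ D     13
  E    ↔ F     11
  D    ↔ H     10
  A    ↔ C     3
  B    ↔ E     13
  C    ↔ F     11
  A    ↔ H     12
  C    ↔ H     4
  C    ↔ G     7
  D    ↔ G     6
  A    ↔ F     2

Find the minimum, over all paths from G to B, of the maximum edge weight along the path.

A few of the G→B routes:
G → D → H → C → F → B: max(6, 10, 4, 11, 7) = 11
G → D → H → C → A → F → B: max(6, 10, 4, 3, 2, 7) = 10
G → C → A → F → B: max(7, 3, 2, 7) = 7
Best route has worst link 7.

7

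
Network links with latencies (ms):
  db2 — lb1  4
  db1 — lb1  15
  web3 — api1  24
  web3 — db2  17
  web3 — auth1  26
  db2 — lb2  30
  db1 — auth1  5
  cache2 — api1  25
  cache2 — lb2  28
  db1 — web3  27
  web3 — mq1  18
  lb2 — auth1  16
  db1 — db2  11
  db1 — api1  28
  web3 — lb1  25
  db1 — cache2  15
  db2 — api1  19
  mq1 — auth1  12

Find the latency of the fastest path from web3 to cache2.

A few of the web3→cache2 routes:
web3 - auth1 - db1 - cache2: 26 + 5 + 15 = 46
web3 - db1 - cache2: 27 + 15 = 42
web3 - db2 - db1 - cache2: 17 + 11 + 15 = 43
Shortest: 42 ms.

42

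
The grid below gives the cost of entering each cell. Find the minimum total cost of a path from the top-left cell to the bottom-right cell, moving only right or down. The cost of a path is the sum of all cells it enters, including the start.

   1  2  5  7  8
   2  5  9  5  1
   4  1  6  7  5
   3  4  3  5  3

23

One optimal route is r0c0→r1c0→r2c0→r2c1→r3c1→r3c2→r3c3→r3c4.
Its cost is 1 + 2 + 4 + 1 + 4 + 3 + 5 + 3 = 23.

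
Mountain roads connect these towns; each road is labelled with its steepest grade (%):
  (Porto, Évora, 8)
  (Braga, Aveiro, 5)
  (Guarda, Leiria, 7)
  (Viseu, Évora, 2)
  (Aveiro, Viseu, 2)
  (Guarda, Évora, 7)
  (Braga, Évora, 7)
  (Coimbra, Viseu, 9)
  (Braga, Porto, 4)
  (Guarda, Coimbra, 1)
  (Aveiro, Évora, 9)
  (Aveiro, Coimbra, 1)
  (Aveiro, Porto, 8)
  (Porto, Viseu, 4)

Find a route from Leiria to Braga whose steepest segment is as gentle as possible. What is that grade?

7

Some routes from Leiria to Braga:
Leiria -> Guarda -> Coimbra -> Aveiro -> Braga: max(7, 1, 1, 5) = 7
Leiria -> Guarda -> Coimbra -> Aveiro -> Viseu -> Évora -> Braga: max(7, 1, 1, 2, 2, 7) = 7
Leiria -> Guarda -> Évora -> Viseu -> Porto -> Braga: max(7, 7, 2, 4, 4) = 7
Leiria -> Guarda -> Coimbra -> Aveiro -> Viseu -> Porto -> Braga: max(7, 1, 1, 2, 4, 4) = 7
The minimum achievable maximum is 7%.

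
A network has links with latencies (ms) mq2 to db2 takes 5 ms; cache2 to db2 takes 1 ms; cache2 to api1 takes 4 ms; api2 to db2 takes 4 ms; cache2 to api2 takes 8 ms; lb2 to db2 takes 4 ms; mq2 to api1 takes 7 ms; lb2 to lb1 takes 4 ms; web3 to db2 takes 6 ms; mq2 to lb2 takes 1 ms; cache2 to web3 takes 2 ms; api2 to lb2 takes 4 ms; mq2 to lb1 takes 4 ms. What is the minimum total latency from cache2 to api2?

5

A few of the cache2→api2 routes:
cache2→web3→db2→api2: 2 + 6 + 4 = 12
cache2→db2→lb2→api2: 1 + 4 + 4 = 9
cache2→api2: 8
cache2→web3→db2→lb2→api2: 2 + 6 + 4 + 4 = 16
cache2→db2→mq2→lb2→api2: 1 + 5 + 1 + 4 = 11
cache2→db2→api2: 1 + 4 = 5
Best route has total 5 ms.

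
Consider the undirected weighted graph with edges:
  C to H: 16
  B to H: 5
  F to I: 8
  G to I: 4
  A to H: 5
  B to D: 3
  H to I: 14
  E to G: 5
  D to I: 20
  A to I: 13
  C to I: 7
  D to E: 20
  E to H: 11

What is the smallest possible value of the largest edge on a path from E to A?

11

A few of the E→A routes:
E - H - I - A: max(11, 14, 13) = 14
E - G - I - H - A: max(5, 4, 14, 5) = 14
E - H - A: max(11, 5) = 11
E - G - I - A: max(5, 4, 13) = 13
Smallest bottleneck: 11.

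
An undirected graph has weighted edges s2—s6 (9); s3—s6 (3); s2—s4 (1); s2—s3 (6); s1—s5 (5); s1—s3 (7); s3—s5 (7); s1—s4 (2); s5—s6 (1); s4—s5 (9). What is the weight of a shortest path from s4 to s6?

8

Comparing a few candidate routes:
s4-s2-s6: 1 + 9 = 10
s4-s5-s6: 9 + 1 = 10
s4-s1-s5-s6: 2 + 5 + 1 = 8
Shortest: 8.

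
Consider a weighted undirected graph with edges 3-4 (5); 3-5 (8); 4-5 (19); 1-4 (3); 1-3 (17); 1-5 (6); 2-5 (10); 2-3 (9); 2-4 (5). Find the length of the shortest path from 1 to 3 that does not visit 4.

14

Routes from 1 to 3 avoiding 4:
1 -> 5 -> 2 -> 3: 6 + 10 + 9 = 25
1 -> 5 -> 3: 6 + 8 = 14
1 -> 3: 17
Best route has total 14.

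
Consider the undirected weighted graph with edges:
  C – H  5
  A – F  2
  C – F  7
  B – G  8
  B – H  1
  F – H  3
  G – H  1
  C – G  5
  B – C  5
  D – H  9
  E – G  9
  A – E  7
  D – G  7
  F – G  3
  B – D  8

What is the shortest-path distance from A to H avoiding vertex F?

17

Some routes from A to H avoiding F:
A - E - G - B - H: 7 + 9 + 8 + 1 = 25
A - E - G - C - H: 7 + 9 + 5 + 5 = 26
A - E - G - H: 7 + 9 + 1 = 17
A - E - G - C - B - H: 7 + 9 + 5 + 5 + 1 = 27
Best route has total 17.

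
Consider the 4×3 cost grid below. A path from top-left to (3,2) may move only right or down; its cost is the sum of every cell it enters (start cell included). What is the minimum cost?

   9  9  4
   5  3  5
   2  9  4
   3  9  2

28

Path (0,0) -> (1,0) -> (1,1) -> (1,2) -> (2,2) -> (3,2): 9 + 5 + 3 + 5 + 4 + 2 = 28.
(Top row then right column would cost 33.)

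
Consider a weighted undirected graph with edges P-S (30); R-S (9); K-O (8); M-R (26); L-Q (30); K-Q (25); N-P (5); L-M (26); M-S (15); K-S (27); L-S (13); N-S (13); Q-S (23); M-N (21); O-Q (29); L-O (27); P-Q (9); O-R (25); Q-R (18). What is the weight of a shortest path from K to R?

33

Checking several routes:
K -> O -> R: 8 + 25 = 33
K -> O -> Q -> R: 8 + 29 + 18 = 55
K -> Q -> R: 25 + 18 = 43
K -> S -> R: 27 + 9 = 36
Shortest: 33.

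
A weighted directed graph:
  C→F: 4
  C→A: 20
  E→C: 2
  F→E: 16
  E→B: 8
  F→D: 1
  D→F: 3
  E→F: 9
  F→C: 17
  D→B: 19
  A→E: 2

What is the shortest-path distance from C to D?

5

Routes from C to D:
C - F - D: 4 + 1 = 5
C - A - E - F - D: 20 + 2 + 9 + 1 = 32
Best route has total 5.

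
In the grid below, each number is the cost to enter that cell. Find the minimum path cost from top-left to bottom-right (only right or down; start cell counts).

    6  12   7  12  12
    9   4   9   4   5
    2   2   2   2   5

Path r0c0 -> r1c0 -> r2c0 -> r2c1 -> r2c2 -> r2c3 -> r2c4: 6 + 9 + 2 + 2 + 2 + 2 + 5 = 28.
For comparison, the top-then-right route costs 59.

28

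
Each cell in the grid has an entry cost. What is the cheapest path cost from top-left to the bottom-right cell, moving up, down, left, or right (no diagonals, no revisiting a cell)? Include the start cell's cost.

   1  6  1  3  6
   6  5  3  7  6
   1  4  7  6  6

Take [0,0] -> [0,1] -> [0,2] -> [0,3] -> [0,4] -> [1,4] -> [2,4] for a total of 1 + 6 + 1 + 3 + 6 + 6 + 6 = 29.

29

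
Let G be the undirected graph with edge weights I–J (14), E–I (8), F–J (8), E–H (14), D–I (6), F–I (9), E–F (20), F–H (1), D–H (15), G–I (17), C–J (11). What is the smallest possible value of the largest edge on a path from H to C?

A few of the H→C routes:
H → E → I → J → C: max(14, 8, 14, 11) = 14
H → F → I → J → C: max(1, 9, 14, 11) = 14
H → F → J → C: max(1, 8, 11) = 11
H → E → I → F → J → C: max(14, 8, 9, 8, 11) = 14
Smallest bottleneck: 11.

11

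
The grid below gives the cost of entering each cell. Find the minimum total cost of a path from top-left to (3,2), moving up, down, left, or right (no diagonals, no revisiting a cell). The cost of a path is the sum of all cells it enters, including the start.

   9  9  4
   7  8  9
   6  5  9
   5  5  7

39

Take [0,0]→[1,0]→[2,0]→[2,1]→[3,1]→[3,2] for a total of 9 + 7 + 6 + 5 + 5 + 7 = 39.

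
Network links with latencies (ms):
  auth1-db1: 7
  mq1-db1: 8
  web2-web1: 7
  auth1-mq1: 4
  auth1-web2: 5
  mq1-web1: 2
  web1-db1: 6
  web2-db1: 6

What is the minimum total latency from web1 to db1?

Checking several routes:
web1 - web2 - db1: 7 + 6 = 13
web1 - db1: 6
web1 - mq1 - db1: 2 + 8 = 10
Shortest: 6 ms.

6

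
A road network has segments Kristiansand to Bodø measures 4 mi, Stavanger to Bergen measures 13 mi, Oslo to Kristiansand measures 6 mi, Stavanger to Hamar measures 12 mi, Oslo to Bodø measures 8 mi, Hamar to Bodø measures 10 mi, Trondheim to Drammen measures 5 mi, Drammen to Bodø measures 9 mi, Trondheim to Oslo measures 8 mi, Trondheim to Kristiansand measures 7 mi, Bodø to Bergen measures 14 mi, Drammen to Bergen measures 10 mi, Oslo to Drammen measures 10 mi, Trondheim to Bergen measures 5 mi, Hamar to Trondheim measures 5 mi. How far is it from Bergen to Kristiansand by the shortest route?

A few of the Bergen→Kristiansand routes:
Bergen-Drammen-Bodø-Kristiansand: 10 + 9 + 4 = 23
Bergen-Trondheim-Oslo-Kristiansand: 5 + 8 + 6 = 19
Bergen-Trondheim-Kristiansand: 5 + 7 = 12
Bergen-Bodø-Kristiansand: 14 + 4 = 18
Bergen-Trondheim-Drammen-Bodø-Kristiansand: 5 + 5 + 9 + 4 = 23
Bergen-Drammen-Trondheim-Kristiansand: 10 + 5 + 7 = 22
The minimum is 12 mi.

12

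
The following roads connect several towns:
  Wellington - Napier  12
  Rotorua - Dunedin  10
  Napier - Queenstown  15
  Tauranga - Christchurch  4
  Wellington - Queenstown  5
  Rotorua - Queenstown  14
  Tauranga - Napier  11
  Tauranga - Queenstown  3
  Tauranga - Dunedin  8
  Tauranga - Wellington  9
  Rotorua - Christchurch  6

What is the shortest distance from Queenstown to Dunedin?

11

Checking several routes:
Queenstown -> Tauranga -> Christchurch -> Rotorua -> Dunedin: 3 + 4 + 6 + 10 = 23
Queenstown -> Rotorua -> Dunedin: 14 + 10 = 24
Queenstown -> Wellington -> Tauranga -> Dunedin: 5 + 9 + 8 = 22
Queenstown -> Tauranga -> Dunedin: 3 + 8 = 11
The minimum is 11.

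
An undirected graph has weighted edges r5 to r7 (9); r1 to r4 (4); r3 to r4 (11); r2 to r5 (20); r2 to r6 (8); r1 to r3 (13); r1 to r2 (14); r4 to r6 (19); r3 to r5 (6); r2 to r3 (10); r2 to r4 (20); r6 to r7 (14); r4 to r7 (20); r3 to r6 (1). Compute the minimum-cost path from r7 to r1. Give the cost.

Comparing a few candidate routes:
r7 - r6 - r3 - r1: 14 + 1 + 13 = 28
r7 - r4 - r1: 20 + 4 = 24
r7 - r5 - r3 - r4 - r1: 9 + 6 + 11 + 4 = 30
r7 - r5 - r3 - r1: 9 + 6 + 13 = 28
Best route has total 24.

24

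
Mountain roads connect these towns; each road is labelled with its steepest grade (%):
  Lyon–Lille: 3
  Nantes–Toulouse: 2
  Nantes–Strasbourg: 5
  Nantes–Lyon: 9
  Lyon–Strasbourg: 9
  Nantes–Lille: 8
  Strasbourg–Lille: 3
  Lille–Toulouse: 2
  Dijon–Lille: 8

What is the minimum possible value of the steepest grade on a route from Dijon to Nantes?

8

A few of the Dijon→Nantes routes:
Dijon-Lille-Lyon-Strasbourg-Nantes: max(8, 3, 9, 5) = 9
Dijon-Lille-Toulouse-Nantes: max(8, 2, 2) = 8
Dijon-Lille-Nantes: max(8, 8) = 8
Dijon-Lille-Strasbourg-Nantes: max(8, 3, 5) = 8
Smallest bottleneck: 8%.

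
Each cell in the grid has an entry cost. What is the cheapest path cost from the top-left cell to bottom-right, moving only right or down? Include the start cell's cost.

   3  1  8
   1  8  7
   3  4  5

16

Path (0,0)→(1,0)→(2,0)→(2,1)→(2,2): 3 + 1 + 3 + 4 + 5 = 16.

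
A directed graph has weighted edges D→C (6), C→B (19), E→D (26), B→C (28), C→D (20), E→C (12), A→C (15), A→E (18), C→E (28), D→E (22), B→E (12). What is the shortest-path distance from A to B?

Routes from A to B:
A - E - C - B: 18 + 12 + 19 = 49
A - C - B: 15 + 19 = 34
A - E - D - C - B: 18 + 26 + 6 + 19 = 69
Shortest: 34.

34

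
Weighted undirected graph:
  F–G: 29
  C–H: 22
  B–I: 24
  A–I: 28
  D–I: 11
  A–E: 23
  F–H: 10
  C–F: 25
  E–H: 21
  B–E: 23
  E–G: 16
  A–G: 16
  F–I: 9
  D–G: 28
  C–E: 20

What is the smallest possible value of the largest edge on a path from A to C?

20

Some routes from A to C:
A -> E -> H -> C: max(23, 21, 22) = 23
A -> G -> E -> H -> C: max(16, 16, 21, 22) = 22
A -> E -> C: max(23, 20) = 23
A -> G -> E -> C: max(16, 16, 20) = 20
The minimum achievable maximum is 20.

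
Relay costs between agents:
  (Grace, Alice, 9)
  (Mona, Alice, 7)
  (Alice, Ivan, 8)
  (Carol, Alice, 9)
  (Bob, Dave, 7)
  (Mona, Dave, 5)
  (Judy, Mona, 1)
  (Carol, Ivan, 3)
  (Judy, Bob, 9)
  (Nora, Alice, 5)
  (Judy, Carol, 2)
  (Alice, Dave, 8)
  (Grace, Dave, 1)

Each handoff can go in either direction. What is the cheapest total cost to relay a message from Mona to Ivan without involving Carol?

A few of the Mona→Ivan routes:
Mona-Alice-Ivan: 7 + 8 = 15
Mona-Dave-Alice-Ivan: 5 + 8 + 8 = 21
Mona-Dave-Grace-Alice-Ivan: 5 + 1 + 9 + 8 = 23
The minimum is 15.

15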